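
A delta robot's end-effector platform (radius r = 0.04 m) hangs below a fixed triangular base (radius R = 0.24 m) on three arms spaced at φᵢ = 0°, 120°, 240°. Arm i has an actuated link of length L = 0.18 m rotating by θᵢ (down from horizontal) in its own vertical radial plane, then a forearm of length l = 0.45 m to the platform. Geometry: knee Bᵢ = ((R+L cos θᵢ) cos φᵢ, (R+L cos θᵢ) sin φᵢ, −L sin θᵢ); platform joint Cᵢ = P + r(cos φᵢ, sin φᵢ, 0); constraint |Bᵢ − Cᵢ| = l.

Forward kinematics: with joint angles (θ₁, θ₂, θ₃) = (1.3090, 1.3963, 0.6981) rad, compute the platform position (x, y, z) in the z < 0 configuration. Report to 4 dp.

arm 1 at φ=0.0°: ρ1 = 0.2466;  O1 = (0.2466, 0.0000, -0.1739)
φ2=120.0°: virtual centre (-0.1156, 0.2003, -0.1773), radius l
φ3=240.0°: virtual centre (-0.1689, -0.2926, -0.1157), radius l
subtract pairs → two planes through P
linear system: -0.7244x+0.4005y = -0.0061−-0.0068z; -0.8311x+-0.5852y = 0.0365−0.1163z
Cramer: x(z) = -0.0146+0.0563z;  y(z) = -0.0417+0.1188z
sphere 1 gives Az²+Bz+C=0 with A=1.0173, B=0.3084, C=-0.1023;  B²−4AC=0.5115;  roots -0.5031, 0.1999;  negative root z = -0.5031
x = -0.0429, y = -0.1015

(-0.0429, -0.1015, -0.5031)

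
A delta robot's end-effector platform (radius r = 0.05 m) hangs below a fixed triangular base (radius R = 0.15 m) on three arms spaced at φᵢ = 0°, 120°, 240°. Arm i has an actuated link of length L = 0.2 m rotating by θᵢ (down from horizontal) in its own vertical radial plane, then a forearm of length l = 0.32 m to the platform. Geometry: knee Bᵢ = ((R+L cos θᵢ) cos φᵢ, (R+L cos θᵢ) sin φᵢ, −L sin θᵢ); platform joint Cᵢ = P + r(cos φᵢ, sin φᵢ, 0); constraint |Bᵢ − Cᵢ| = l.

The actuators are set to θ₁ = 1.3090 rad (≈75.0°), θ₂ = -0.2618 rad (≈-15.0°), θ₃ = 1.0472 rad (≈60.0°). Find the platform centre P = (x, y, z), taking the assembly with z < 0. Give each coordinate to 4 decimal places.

(-0.1327, 0.1368, -0.2457)

O1 = (0.1518·cos0.0°, 0.1518·sin0.0°, -0.1932) = (0.1518, 0.0000, -0.1932)
φ2=120.0°: virtual centre (-0.1466, 0.2539, 0.0518), radius l
φ3=240.0°: virtual centre (-0.1000, -0.1732, -0.1732), radius l
|O₂|²−|O₁|² = 0.0283;  |O₃|²−|O₁|² = 0.0096
linear system: -0.5967x+0.5078y = 0.0283−0.4899z; -0.5035x+-0.3464y = 0.0096−0.0400z
Cramer: x(z) = -0.0318+0.4109z;  y(z) = 0.0184-0.4819z
quadratic in z: (1.4011)z²+(0.2178)z+(-0.0311)=0, √Δ=0.4706 → z ∈ {-0.2457, 0.0902}; z = -0.2457 (taking z<0)
x = -0.1327, y = 0.1368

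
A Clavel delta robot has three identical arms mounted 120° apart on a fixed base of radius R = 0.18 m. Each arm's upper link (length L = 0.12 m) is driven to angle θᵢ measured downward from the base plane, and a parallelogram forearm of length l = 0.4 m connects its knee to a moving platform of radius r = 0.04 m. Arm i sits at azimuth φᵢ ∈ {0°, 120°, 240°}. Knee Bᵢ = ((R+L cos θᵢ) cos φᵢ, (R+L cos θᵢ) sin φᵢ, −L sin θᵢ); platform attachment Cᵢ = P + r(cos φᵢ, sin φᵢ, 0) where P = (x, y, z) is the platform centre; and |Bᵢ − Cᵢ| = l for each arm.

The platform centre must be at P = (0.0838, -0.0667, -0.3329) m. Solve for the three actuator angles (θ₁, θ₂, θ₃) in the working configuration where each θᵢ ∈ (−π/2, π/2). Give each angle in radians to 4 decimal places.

θ₁ = -0.1747, θ₂ = 0.8723, θ₃ = 0.2612

φ1=0.0° → target in arm frame (0.0838, -0.0667)
  A cos θ + B sin θ = C:  0.0562·cos θ + -0.3329·sin θ = 0.1132
  √(A²+B²)=0.3376;  θ1 = -1.4036+1.2288 ≈ -0.1747
φ2=120.0° → target in arm frame (-0.0997, -0.0392)
  A=0.2397, B=-0.3329, C=(l²−L²−A²−y'²−z²)/(2L)=-0.1008
  γ=atan2(-0.3329,0.2397)=-0.9468;  ψ=arccos(-0.2458)=1.8192;  θ2=γ+ψ≈0.8723
arm 3 (φ=240.0°): x'=0.0159, y'=0.1059
  A=0.1241, B=-0.3329, C=(l²−L²−A²−y'²−z²)/(2L)=0.0340
  θ3 = atan2(B,A) + arccos(C/0.3553) = 0.2612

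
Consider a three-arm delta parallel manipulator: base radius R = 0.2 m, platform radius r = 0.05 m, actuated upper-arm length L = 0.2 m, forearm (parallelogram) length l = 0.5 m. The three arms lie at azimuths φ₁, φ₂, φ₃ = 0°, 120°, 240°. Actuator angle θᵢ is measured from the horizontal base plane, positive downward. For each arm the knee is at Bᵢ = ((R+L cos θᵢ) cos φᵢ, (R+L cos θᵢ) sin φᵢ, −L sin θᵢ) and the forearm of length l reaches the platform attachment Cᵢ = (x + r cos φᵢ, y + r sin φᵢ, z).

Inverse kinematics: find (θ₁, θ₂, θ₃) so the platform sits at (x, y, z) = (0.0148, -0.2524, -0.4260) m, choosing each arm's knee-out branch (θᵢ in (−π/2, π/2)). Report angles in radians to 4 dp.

θ₁ = 0.6110, θ₂ = 1.3091, θ₃ = -0.1743

φ1=0.0° → target in arm frame (0.0148, -0.2524)
  e−x'=0.1352;  (l²−L²−(e−x')²−y'²−z²)/2L = -0.1337
  θ1 = atan2(B,A) + arccos(C/0.4469) = 0.6110
φ2=120.0° → target in arm frame (-0.2260, 0.1134)
  e−x'=0.3760;  (l²−L²−(e−x')²−y'²−z²)/2L = -0.3142
  θ2 = atan2(B,A) + arccos(C/0.5682) = 1.3091
φ3=240.0° → target in arm frame (0.2112, 0.1390)
  e−x'=-0.0612;  (l²−L²−(e−x')²−y'²−z²)/2L = 0.0136
  √(A²+B²)=0.4304;  θ3 = -1.7134+1.5391 ≈ -0.1743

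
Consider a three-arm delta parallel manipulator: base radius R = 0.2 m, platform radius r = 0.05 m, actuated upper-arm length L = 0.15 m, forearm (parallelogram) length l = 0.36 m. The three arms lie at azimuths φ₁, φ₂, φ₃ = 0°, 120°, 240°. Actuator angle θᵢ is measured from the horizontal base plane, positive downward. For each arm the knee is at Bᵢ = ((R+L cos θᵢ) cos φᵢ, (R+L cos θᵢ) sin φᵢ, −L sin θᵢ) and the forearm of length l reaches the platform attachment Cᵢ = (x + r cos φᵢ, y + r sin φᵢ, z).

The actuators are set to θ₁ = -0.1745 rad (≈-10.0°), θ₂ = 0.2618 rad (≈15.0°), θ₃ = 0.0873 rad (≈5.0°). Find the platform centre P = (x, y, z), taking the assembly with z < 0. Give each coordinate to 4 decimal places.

(0.0245, -0.0118, -0.2080)

φ1=0.0°: virtual centre (0.2977, 0.0000, 0.0260), radius l
O2 = (0.2949·cos120.0°, 0.2949·sin120.0°, -0.0388) = (-0.1474, 0.2554, -0.0388)
O3 = (0.2994·cos240.0°, 0.2994·sin240.0°, -0.0131) = (-0.1497, -0.2593, -0.0131)
subtract pairs → two planes through P
linear system: -0.8903x+0.5108y = -0.0008−-0.1297z; -0.8949x+-0.5186y = 0.0005−-0.0782z
Cramer: x(z) = 0.0002-0.1167z;  y(z) = -0.0013+0.0505z
into |P−O₁|² = l²: 1.0162z² + 0.0172z + -0.0404 = 0;  Δ = 0.1645;  z = -0.2080 or 0.1911 → z<0 root = -0.2080
x = 0.0245, y = -0.0118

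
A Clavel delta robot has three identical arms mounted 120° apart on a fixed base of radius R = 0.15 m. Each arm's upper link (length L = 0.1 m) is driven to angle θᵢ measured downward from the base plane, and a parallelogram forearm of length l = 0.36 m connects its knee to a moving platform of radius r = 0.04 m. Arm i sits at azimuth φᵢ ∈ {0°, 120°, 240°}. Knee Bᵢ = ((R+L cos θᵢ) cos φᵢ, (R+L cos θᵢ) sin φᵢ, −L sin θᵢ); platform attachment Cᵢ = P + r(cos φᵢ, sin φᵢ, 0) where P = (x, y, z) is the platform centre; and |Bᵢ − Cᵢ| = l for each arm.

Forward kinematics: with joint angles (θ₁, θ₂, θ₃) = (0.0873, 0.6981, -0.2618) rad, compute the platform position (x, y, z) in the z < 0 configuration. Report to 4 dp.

arm 1 at φ=0.0°: e+L cos θ1 = 0.2096;  centre 1 = (0.2096, 0.0000, -0.0087)
centre 2 = (0.1866·cos120.0°, 0.1866·sin120.0°, -0.0643) = (-0.0933, 0.1616, -0.0643)
centre 3 = (0.2066·cos240.0°, 0.2066·sin240.0°, 0.0259) = (-0.1033, -0.1789, 0.0259)
eliminate P² terms by subtracting sphere 1 from 2 and 3
linear system: -0.6058x+0.3232y = -0.0051−-0.1111z; -0.6258x+-0.3578y = -0.0007−0.0692z
Cramer: x(z) = 0.0048-0.0415z;  y(z) = -0.0066+0.2660z
quadratic in z: (1.0725)z²+(0.0309)z+(-0.0875)=0, √Δ=0.6136 → z ∈ {-0.3005, 0.2717}; z = -0.3005 (taking z<0)
x = 0.0173, y = -0.0865

(0.0173, -0.0865, -0.3005)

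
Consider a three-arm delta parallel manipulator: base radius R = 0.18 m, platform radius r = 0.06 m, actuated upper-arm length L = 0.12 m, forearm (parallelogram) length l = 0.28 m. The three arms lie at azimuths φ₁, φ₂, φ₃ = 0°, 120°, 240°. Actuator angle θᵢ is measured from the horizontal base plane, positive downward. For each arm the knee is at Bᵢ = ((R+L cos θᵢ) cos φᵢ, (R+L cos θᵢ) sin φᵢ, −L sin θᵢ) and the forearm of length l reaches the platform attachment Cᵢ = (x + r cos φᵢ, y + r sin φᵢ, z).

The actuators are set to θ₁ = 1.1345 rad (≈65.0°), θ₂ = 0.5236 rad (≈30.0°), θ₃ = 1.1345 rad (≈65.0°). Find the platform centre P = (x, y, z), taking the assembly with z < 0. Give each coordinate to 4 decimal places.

φ1=0.0°: virtual centre (0.1707, 0.0000, -0.1088), radius l
φ2=120.0°: virtual centre (-0.1120, 0.1939, -0.0600), radius l
φ3=240.0°: virtual centre (-0.0854, -0.1478, -0.1088), radius l
subtract pairs → two planes through P
linear system: -0.5653x+0.3878y = 0.0128−0.0975z; -0.5121x+-0.2957y = 0.0000−0.0000z
Cramer: x(z) = -0.0103+0.0788z;  y(z) = 0.0179-0.1365z
quadratic in z: (1.0249)z²+(0.1841)z+(-0.0335)=0, √Δ=0.4137 → z ∈ {-0.2916, 0.1120}; z = -0.2916 (taking z<0)
x = -0.0333, y = 0.0577

(-0.0333, 0.0577, -0.2916)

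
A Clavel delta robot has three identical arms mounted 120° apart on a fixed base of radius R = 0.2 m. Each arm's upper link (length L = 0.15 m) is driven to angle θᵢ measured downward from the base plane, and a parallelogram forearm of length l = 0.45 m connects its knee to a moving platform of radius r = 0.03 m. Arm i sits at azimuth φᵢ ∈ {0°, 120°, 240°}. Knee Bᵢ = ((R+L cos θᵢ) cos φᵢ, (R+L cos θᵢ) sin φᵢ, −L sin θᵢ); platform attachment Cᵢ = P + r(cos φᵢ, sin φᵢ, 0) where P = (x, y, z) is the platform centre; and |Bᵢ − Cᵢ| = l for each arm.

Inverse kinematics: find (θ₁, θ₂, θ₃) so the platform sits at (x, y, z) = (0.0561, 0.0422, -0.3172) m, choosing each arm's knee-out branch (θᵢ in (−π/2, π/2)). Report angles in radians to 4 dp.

θ₁ = -0.3487, θ₂ = 0.0001, θ₃ = 0.4361

φ1=0.0° → target in arm frame (0.0561, 0.0422)
  A cos θ + B sin θ = C:  0.1139·cos θ + -0.3172·sin θ = 0.2154
  θ1 = atan2(B,A) + arccos(C/0.3370) = -0.3487
rotate P by −φ2: (0.0085, -0.0697, -0.3172)
  e−x'=0.1615;  (l²−L²−(e−x')²−y'²−z²)/2L = 0.1615
  θ2 = atan2(B,A) + arccos(C/0.3559) = 0.0001
rotate P by −φ3: (-0.0646, 0.0275, -0.3172)
  A=0.2346, B=-0.3172, C=(l²−L²−A²−y'²−z²)/(2L)=0.0786
  γ=atan2(-0.3172,0.2346)=-0.9340;  ψ=arccos(0.1993)=1.3701;  θ3=γ+ψ≈0.4361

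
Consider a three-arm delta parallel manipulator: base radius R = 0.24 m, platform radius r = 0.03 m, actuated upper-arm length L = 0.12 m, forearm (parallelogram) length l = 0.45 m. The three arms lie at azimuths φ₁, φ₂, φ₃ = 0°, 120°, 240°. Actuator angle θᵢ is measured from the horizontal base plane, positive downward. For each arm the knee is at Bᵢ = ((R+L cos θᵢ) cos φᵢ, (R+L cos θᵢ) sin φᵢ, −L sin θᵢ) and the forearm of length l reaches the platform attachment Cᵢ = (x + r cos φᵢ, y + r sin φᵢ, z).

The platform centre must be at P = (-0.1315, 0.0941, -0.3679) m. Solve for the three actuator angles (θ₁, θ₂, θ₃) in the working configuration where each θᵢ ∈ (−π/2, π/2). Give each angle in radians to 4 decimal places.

φ1=0.0° → target in arm frame (-0.1315, 0.0941)
  A cos θ + B sin θ = C:  0.3415·cos θ + -0.3679·sin θ = -0.3030
  θ1 = atan2(B,A) + arccos(C/0.5020) = 1.3963
φ2=120.0° → target in arm frame (0.1472, 0.0668)
  e−x'=0.0628;  (l²−L²−(e−x')²−y'²−z²)/2L = 0.1848
  θ2 = atan2(B,A) + arccos(C/0.3732) = -0.3490
rotate P by −φ3: (-0.0157, -0.1609, -0.3679)
  A=0.2257, B=-0.3679, C=(l²−L²−A²−y'²−z²)/(2L)=-0.1005
  √(A²+B²)=0.4316;  θ3 = -1.0204+1.8057 ≈ 0.7852

θ₁ = 1.3963, θ₂ = -0.3490, θ₃ = 0.7852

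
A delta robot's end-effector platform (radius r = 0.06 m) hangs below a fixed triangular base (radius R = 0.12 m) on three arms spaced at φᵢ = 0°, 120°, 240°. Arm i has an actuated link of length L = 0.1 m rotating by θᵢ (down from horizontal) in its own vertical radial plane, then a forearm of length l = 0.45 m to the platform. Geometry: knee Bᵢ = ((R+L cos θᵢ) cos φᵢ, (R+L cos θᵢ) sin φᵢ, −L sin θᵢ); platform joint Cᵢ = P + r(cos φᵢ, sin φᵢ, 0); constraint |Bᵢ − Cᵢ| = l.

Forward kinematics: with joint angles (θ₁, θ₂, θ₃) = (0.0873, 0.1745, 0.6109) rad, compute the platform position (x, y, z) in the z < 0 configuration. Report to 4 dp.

O1 = (0.1596·cos0.0°, 0.1596·sin0.0°, -0.0087) = (0.1596, 0.0000, -0.0087)
arm 2 at φ=120.0°: ρ2 = 0.1585;  O2 = (-0.0792, 0.1372, -0.0174)
arm 3 at φ=240.0°: ρ3 = 0.1419;  O3 = (-0.0710, -0.1229, -0.0574)
subtract pairs → two planes through P
[-0.4777 0.2745 -0.0173]·P = -0.0001;  [-0.4612 -0.2458 -0.0973]·P = -0.0021
Cramer: x(z) = 0.0025-0.1269z;  y(z) = 0.0039-0.1578z
sphere 1 gives Az²+Bz+C=0 with A=1.0410, B=0.0561, C=-0.1777;  B²−4AC=0.7432;  roots -0.4410, 0.3871;  negative root z = -0.4410
x = 0.0585, y = 0.0735

(0.0585, 0.0735, -0.4410)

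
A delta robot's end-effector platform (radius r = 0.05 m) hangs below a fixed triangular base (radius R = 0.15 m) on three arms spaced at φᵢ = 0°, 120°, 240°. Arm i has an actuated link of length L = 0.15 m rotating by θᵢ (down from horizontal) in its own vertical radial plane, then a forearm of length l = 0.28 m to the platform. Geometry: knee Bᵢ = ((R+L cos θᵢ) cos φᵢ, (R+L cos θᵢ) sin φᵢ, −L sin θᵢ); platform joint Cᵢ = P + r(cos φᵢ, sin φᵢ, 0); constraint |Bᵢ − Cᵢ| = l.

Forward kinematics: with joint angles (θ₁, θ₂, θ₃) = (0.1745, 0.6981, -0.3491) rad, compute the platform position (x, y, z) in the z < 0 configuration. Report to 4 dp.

(0.0060, -0.0637, -0.1522)

S1 = (0.2477·cos0.0°, 0.2477·sin0.0°, -0.0260) = (0.2477, 0.0000, -0.0260)
S2 = (0.2149·cos120.0°, 0.2149·sin120.0°, -0.0964) = (-0.1075, 0.1861, -0.0964)
S3 = (0.2410·cos240.0°, 0.2410·sin240.0°, 0.0513) = (-0.1205, -0.2087, 0.0513)
subtract pairs → two planes through P
linear system: -0.7104x+0.3722y = -0.0066−-0.1407z; -0.7364x+-0.4173y = -0.0014−0.1547z
det = 0.5706;  x = 0.0057+-0.0020z,  y = -0.0068+0.3742z
sphere 1 gives Az²+Bz+C=0 with A=1.1401, B=0.0480, C=-0.0191;  B²−4AC=0.0894;  roots -0.1522, 0.1101;  negative root z = -0.1522
x = 0.0060, y = -0.0637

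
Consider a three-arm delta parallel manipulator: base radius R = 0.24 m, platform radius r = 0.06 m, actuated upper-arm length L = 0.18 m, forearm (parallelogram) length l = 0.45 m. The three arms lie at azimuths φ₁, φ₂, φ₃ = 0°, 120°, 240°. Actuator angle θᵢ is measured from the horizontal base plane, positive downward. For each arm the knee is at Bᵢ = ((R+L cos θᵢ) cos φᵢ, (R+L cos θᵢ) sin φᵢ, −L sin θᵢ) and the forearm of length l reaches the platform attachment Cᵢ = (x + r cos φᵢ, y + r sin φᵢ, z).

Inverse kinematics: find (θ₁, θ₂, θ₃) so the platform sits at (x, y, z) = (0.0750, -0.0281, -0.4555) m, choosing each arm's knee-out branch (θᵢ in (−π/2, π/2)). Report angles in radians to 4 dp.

φ1=0.0° → target in arm frame (0.0750, -0.0281)
  e−x'=0.1050;  (l²−L²−(e−x')²−y'²−z²)/2L = -0.1367
  √(A²+B²)=0.4674;  θ1 = -1.3442+1.8675 ≈ 0.5232
arm 2 (φ=120.0°): x'=-0.0618, y'=-0.0509
  e−x'=0.2418;  (l²−L²−(e−x')²−y'²−z²)/2L = -0.2735
  √(A²+B²)=0.5157;  θ2 = -1.0827+2.1298 ≈ 1.0470
arm 3 (φ=240.0°): x'=-0.0132, y'=0.0790
  A cos θ + B sin θ = C:  0.1932·cos θ + -0.4555·sin θ = -0.2248
  γ=atan2(-0.4555,0.1932)=-1.1697;  ψ=arccos(-0.4544)=2.0425;  θ3=γ+ψ≈0.8728

θ₁ = 0.5232, θ₂ = 1.0470, θ₃ = 0.8728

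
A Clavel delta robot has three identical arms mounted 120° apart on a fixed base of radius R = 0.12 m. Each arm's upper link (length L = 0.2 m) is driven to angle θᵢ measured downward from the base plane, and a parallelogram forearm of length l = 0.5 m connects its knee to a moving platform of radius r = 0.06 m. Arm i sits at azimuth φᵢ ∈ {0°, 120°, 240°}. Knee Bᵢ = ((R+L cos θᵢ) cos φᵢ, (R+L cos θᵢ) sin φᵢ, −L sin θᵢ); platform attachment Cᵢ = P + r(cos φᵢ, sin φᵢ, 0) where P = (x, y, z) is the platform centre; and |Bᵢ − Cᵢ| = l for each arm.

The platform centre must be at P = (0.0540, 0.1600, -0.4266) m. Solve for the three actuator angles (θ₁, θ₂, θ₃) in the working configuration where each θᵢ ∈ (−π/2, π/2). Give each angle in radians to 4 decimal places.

φ1=0.0° → target in arm frame (0.0540, 0.1600)
  A cos θ + B sin θ = C:  0.0060·cos θ + -0.4266·sin θ = 0.0059
  γ=atan2(-0.4266,0.0060)=-1.5567;  ψ=arccos(0.0139)=1.5569;  θ1=γ+ψ≈0.0001
arm 2 (φ=120.0°): x'=0.1116, y'=-0.1268
  A cos θ + B sin θ = C:  -0.0516·cos θ + -0.4266·sin θ = 0.0232
  γ=atan2(-0.4266,-0.0516)=-1.6911;  ψ=arccos(0.0540)=1.5168;  θ2=γ+ψ≈-0.1743
arm 3 (φ=240.0°): x'=-0.1656, y'=-0.0332
  A=0.2256, B=-0.4266, C=(l²−L²−A²−y'²−z²)/(2L)=-0.0599
  θ3 = atan2(B,A) + arccos(C/0.4826) = 0.6109

θ₁ = 0.0001, θ₂ = -0.1743, θ₃ = 0.6109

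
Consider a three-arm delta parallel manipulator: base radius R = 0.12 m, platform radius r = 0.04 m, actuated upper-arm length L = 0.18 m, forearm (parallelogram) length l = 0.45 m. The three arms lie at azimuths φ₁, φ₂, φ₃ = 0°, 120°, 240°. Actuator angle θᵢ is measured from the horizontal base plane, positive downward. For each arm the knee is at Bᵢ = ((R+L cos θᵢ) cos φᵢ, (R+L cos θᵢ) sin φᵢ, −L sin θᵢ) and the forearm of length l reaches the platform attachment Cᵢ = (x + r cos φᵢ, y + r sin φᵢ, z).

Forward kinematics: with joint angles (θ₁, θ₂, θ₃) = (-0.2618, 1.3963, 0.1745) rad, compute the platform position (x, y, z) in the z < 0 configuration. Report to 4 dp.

(0.2046, -0.2359, -0.3334)

φ1=0.0°: virtual centre (0.2539, 0.0000, 0.0466), radius l
O2 = (0.1113·cos120.0°, 0.1113·sin120.0°, -0.1773) = (-0.0556, 0.0963, -0.1773)
arm 3 at φ=240.0°: ρ3 = 0.2573;  O3 = (-0.1286, -0.2228, -0.0313)
eliminate P² terms by subtracting sphere 1 from 2 and 3
plane₁₂: -0.6190x+0.1927y+-0.4477z = -0.0228
Cramer: x(z) = 0.0238-0.5423z;  y(z) = -0.0420+0.5816z
quadratic in z: (1.6323)z²+(0.1075)z+(-0.1456)=0, √Δ=0.9810 → z ∈ {-0.3334, 0.2676}; z = -0.3334 (taking z<0)
x = 0.2046, y = -0.2359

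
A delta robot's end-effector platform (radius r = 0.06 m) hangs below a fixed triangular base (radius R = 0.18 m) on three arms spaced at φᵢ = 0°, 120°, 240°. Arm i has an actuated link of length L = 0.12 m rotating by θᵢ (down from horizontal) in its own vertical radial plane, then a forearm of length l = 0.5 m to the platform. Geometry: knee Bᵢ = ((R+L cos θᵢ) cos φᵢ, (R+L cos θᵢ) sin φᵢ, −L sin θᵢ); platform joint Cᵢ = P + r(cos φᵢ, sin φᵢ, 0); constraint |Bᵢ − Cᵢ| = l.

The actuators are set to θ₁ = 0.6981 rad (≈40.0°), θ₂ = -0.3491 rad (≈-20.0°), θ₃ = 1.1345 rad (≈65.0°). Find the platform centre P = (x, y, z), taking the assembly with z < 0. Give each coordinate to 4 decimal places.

(-0.0406, 0.2119, -0.4531)

O1 = (0.2119·cos0.0°, 0.2119·sin0.0°, -0.0771) = (0.2119, 0.0000, -0.0771)
O2 = (0.2328·cos120.0°, 0.2328·sin120.0°, 0.0410) = (-0.1164, 0.2016, 0.0410)
arm 3 at φ=240.0°: (R−r)+L cos θ3 = 0.1707;  O3 = (-0.0854, -0.1478, -0.1088)
eliminate P² terms by subtracting sphere 1 from 2 and 3
linear system: -0.6566x+0.4032y = 0.0050−0.2364z; -0.5946x+-0.2957y = -0.0099−-0.0633z
Cramer: x(z) = 0.0058+0.1023z;  y(z) = 0.0218-0.4196z
into |P−O₁|² = l²: 1.1866z² + 0.0938z + -0.2011 = 0;  Δ = 0.9632;  z = -0.4531 or 0.3740 → z<0 root = -0.4531
x = -0.0406, y = 0.2119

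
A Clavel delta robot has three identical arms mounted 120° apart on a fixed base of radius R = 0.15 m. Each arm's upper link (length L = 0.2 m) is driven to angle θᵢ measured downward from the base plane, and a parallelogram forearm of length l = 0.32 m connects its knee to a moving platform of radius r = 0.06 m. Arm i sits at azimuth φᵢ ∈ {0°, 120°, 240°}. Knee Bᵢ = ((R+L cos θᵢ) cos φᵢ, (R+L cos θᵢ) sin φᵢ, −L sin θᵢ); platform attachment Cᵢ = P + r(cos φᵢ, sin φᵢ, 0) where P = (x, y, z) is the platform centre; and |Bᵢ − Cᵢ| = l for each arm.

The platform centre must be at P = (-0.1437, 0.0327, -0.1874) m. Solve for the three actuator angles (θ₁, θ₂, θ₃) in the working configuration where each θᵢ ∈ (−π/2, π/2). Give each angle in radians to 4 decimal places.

φ1=0.0° → target in arm frame (-0.1437, 0.0327)
  e−x'=0.2337;  (l²−L²−(e−x')²−y'²−z²)/2L = -0.0710
  γ=atan2(-0.1874,0.2337)=-0.6759;  ψ=arccos(-0.2370)=1.8101;  θ1=γ+ψ≈1.1342
rotate P by −φ2: (0.1002, 0.1081, -0.1874)
  A cos θ + B sin θ = C:  -0.0102·cos θ + -0.1874·sin θ = 0.0387
  γ=atan2(-0.1874,-0.0102)=-1.6250;  ψ=arccos(0.2064)=1.3629;  θ2=γ+ψ≈-0.2621
arm 3 (φ=240.0°): x'=0.0435, y'=-0.1408
  A=0.0465, B=-0.1874, C=(l²−L²−A²−y'²−z²)/(2L)=0.0132
  √(A²+B²)=0.1931;  θ3 = -1.3277+1.5021 ≈ 0.1744

θ₁ = 1.1342, θ₂ = -0.2621, θ₃ = 0.1744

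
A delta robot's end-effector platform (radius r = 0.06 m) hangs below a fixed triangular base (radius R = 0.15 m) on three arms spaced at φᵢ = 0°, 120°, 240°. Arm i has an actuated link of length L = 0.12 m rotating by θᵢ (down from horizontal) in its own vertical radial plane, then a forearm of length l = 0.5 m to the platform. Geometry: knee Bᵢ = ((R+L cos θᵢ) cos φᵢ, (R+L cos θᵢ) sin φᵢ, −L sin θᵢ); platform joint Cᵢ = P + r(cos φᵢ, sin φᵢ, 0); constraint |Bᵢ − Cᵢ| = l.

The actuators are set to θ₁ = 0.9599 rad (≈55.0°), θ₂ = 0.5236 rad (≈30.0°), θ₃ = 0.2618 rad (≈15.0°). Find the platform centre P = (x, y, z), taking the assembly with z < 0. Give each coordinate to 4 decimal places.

φ1=0.0°: virtual centre (0.1588, 0.0000, -0.0983), radius l
arm 2 at φ=120.0°: (R−r)+L cos θ2 = 0.1939;  S2 = (-0.0970, 0.1679, -0.0600)
S3 = (0.2059·cos240.0°, 0.2059·sin240.0°, -0.0311) = (-0.1030, -0.1783, -0.0311)
|S₂|²−|S₁|² = 0.0063;  |S₃|²−|S₁|² = 0.0085
[-0.5116 0.3359 0.0766]·P = 0.0063;  [-0.5236 -0.3566 0.1345]·P = 0.0085
Cramer: x(z) = -0.0142+0.2023z;  y(z) = -0.0029+0.0801z
into |P−S₁|² = l²: 1.0473z² + 0.1261z + -0.2104 = 0;  Δ = 0.8973;  z = -0.5124 or 0.3920 → z<0 root = -0.5124
x = -0.1179, y = -0.0439

(-0.1179, -0.0439, -0.5124)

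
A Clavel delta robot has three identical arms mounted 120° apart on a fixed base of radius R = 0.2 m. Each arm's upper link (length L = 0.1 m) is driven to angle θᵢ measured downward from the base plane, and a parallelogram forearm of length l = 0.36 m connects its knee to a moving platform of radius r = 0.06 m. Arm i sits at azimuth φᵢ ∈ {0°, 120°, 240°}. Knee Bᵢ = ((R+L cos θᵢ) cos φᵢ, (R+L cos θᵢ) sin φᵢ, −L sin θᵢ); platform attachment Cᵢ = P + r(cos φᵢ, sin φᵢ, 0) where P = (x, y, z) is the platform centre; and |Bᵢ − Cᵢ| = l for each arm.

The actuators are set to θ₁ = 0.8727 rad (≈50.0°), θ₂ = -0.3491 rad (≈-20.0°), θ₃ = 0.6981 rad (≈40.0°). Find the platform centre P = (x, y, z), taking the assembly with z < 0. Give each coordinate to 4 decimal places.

(-0.0658, 0.0806, -0.3006)

φ1=0.0°: virtual centre (0.2043, 0.0000, -0.0766), radius l
S2 = (0.2340·cos120.0°, 0.2340·sin120.0°, 0.0342) = (-0.1170, 0.2026, 0.0342)
φ3=240.0°: virtual centre (-0.1083, -0.1876, -0.0643), radius l
|S₂|²−|S₁|² = 0.0083;  |S₃|²−|S₁|² = 0.0035
linear system: -0.6425x+0.4052y = 0.0083−0.2216z; -0.6252x+-0.3752y = 0.0035−0.0247z
det = 0.4944;  x = -0.0091+0.1884z,  y = 0.0060+-0.2482z
sphere 1 gives Az²+Bz+C=0 with A=1.0971, B=0.0698, C=-0.0781;  B²−4AC=0.3478;  roots -0.3006, 0.2370;  negative root z = -0.3006
x = -0.0658, y = 0.0806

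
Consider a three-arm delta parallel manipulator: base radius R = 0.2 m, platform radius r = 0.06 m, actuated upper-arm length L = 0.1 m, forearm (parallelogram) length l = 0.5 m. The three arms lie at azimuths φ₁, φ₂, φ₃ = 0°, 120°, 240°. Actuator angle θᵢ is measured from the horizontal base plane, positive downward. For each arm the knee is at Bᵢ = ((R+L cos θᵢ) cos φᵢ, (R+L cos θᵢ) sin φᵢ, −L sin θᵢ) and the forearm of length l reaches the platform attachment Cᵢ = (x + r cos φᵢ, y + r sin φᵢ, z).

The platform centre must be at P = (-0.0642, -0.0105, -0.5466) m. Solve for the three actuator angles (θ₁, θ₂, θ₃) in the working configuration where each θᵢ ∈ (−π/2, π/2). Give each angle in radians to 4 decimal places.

rotate P by −φ1: (-0.0642, -0.0105, -0.5466)
  A=0.2042, B=-0.5466, C=(l²−L²−A²−y'²−z²)/(2L)=-0.5029
  θ1 = atan2(B,A) + arccos(C/0.5835) = 1.3965
rotate P by −φ2: (0.0230, 0.0608, -0.5466)
  A=0.1170, B=-0.5466, C=(l²−L²−A²−y'²−z²)/(2L)=-0.3808
  θ2 = atan2(B,A) + arccos(C/0.5590) = 0.9603
arm 3 (φ=240.0°): x'=0.0412, y'=-0.0503
  A=0.0988, B=-0.5466, C=(l²−L²−A²−y'²−z²)/(2L)=-0.3553
  √(A²+B²)=0.5555;  θ3 = -1.3920+2.2650 ≈ 0.8730

θ₁ = 1.3965, θ₂ = 0.9603, θ₃ = 0.8730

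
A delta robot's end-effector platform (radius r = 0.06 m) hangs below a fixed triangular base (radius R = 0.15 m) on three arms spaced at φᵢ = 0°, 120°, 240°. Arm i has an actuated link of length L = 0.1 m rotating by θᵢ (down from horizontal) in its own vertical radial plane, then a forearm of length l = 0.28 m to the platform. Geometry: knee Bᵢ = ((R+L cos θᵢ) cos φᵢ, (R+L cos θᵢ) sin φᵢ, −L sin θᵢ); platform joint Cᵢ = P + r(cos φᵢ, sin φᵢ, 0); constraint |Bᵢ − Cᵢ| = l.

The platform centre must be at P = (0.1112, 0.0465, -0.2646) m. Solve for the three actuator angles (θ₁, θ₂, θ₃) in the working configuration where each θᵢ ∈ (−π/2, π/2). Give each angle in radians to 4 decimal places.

arm 1 (φ=0.0°): x'=0.1112, y'=0.0465
  A cos θ + B sin θ = C:  -0.0212·cos θ + -0.2646·sin θ = -0.0211
  θ1 = atan2(B,A) + arccos(C/0.2654) = -0.0003
φ2=120.0° → target in arm frame (-0.0153, -0.1196)
  A=0.1053, B=-0.2646, C=(l²−L²−A²−y'²−z²)/(2L)=-0.1350
  √(A²+B²)=0.2848;  θ2 = -1.1920+2.0647 ≈ 0.8727
arm 3 (φ=240.0°): x'=-0.0959, y'=0.0731
  A cos θ + B sin θ = C:  0.1859·cos θ + -0.2646·sin θ = -0.2075
  θ3 = atan2(B,A) + arccos(C/0.3234) = 1.3090

θ₁ = -0.0003, θ₂ = 0.8727, θ₃ = 1.3090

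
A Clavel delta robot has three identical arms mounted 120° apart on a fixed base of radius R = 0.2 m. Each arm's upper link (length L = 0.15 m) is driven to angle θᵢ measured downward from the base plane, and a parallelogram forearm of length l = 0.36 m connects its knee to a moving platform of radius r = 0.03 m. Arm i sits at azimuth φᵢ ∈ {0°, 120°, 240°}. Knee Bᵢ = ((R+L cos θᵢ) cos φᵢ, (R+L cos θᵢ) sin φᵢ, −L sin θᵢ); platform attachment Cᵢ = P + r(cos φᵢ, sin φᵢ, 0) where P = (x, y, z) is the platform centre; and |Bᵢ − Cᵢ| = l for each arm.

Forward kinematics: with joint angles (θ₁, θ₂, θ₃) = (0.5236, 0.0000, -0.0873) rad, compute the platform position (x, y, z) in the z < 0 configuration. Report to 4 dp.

(-0.0411, -0.0043, -0.1904)

φ1=0.0°: virtual centre (0.2999, 0.0000, -0.0750), radius l
φ2=120.0°: virtual centre (-0.1600, 0.2771, 0.0000), radius l
S3 = (0.3194·cos240.0°, 0.3194·sin240.0°, 0.0131) = (-0.1597, -0.2766, 0.0131)
eliminate P² terms by subtracting sphere 1 from 2 and 3
[-0.9198 0.5543 0.1500]·P = 0.0068;  [-0.9192 -0.5533 0.1762]·P = 0.0066
Cramer: x(z) = -0.0073+0.1774z;  y(z) = 0.0002+0.0237z
into |P−S₁|² = l²: 1.0320z² + 0.0410z + -0.0296 = 0;  Δ = 0.1238;  z = -0.1904 or 0.1506 → z<0 root = -0.1904
x = -0.0411, y = -0.0043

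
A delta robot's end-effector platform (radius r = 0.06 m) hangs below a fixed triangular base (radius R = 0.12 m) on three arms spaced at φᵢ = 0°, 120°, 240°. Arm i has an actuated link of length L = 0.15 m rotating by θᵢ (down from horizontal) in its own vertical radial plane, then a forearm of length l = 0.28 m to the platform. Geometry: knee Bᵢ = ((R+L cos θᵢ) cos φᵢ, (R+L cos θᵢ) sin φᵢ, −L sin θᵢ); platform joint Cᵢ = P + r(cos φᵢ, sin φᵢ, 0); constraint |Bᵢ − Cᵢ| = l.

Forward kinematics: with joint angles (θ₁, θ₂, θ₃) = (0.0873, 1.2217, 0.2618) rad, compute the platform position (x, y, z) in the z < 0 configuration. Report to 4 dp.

(0.0904, -0.1234, -0.2345)

S1 = (0.2094·cos0.0°, 0.2094·sin0.0°, -0.0131) = (0.2094, 0.0000, -0.0131)
S2 = (0.1113·cos120.0°, 0.1113·sin120.0°, -0.1410) = (-0.0557, 0.0964, -0.1410)
arm 3 at φ=240.0°: ρ3 = 0.2049;  S3 = (-0.1024, -0.1774, -0.0388)
subtract pairs → two planes through P
[-0.5302 0.1928 -0.2557]·P = -0.0118;  [-0.6237 -0.3549 -0.0515]·P = -0.0005
det = 0.3084;  x = 0.0139+-0.3265z,  y = -0.0229+0.4287z
sphere 1 gives Az²+Bz+C=0 with A=1.2904, B=0.1342, C=-0.0395;  B²−4AC=0.2217;  roots -0.2345, 0.1305;  negative root z = -0.2345
x = 0.0904, y = -0.1234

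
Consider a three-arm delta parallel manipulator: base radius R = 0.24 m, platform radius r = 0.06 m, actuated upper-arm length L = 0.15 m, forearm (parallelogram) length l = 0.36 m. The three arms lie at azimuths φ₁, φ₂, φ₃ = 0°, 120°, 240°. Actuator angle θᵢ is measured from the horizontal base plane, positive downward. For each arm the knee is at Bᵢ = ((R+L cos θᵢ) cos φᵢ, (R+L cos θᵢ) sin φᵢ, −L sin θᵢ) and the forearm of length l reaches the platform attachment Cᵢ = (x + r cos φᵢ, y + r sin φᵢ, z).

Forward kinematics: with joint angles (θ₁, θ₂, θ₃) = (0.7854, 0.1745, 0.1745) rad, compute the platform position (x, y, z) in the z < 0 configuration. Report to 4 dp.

(-0.0557, 0.0000, -0.2193)

S1 = (0.2861·cos0.0°, 0.2861·sin0.0°, -0.1061) = (0.2861, 0.0000, -0.1061)
S2 = (0.3277·cos120.0°, 0.3277·sin120.0°, -0.0260) = (-0.1639, 0.2838, -0.0260)
S3 = (0.3277·cos240.0°, 0.3277·sin240.0°, -0.0260) = (-0.1639, -0.2838, -0.0260)
eliminate P² terms by subtracting sphere 1 from 2 and 3
[-0.8999 0.5676 0.1600]·P = 0.0150;  [-0.8999 -0.5676 0.1600]·P = 0.0150
Cramer: x(z) = -0.0167+0.1779z;  y(z) = 0.0000-0.0000z
into |P−S₁|² = l²: 1.0316z² + 0.1044z + -0.0267 = 0;  Δ = 0.1211;  z = -0.2193 or 0.1180 → z<0 root = -0.2193
x = -0.0557, y = 0.0000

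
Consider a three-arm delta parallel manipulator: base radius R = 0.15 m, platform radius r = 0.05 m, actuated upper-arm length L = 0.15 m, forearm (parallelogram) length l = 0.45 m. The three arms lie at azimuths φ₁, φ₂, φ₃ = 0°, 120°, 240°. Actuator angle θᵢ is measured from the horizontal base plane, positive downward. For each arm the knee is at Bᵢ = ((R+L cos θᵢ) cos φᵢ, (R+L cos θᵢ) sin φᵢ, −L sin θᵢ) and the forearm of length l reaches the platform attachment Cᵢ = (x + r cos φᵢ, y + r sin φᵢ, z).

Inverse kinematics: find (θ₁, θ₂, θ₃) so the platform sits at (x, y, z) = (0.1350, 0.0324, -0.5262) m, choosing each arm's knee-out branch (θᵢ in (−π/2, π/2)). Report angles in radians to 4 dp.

φ1=0.0° → target in arm frame (0.1350, 0.0324)
  e−x'=-0.0350;  (l²−L²−(e−x')²−y'²−z²)/2L = -0.3305
  γ=atan2(-0.5262,-0.0350)=-1.6372;  ψ=arccos(-0.6268)=2.2482;  θ1=γ+ψ≈0.6110
φ2=120.0° → target in arm frame (-0.0394, -0.1331)
  A=0.1394, B=-0.5262, C=(l²−L²−A²−y'²−z²)/(2L)=-0.4468
  √(A²+B²)=0.5444;  θ2 = -1.3118+2.5337 ≈ 1.2219
φ3=240.0° → target in arm frame (-0.0956, 0.1007)
  e−x'=0.1956;  (l²−L²−(e−x')²−y'²−z²)/2L = -0.4842
  √(A²+B²)=0.5614;  θ3 = -1.2150+2.6112 ≈ 1.3962

θ₁ = 0.6110, θ₂ = 1.2219, θ₃ = 1.3962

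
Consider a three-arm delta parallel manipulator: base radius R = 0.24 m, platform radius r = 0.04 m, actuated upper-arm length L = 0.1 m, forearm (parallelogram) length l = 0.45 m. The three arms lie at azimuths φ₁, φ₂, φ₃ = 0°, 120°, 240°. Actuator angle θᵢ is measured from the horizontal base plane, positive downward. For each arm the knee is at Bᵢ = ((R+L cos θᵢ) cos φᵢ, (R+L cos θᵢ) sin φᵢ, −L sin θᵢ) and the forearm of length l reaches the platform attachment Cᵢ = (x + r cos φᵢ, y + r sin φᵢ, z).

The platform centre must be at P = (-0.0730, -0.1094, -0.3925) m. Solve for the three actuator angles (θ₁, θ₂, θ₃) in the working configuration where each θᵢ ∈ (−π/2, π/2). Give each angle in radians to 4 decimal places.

rotate P by −φ1: (-0.0730, -0.1094, -0.3925)
  A=0.2730, B=-0.3925, C=(l²−L²−A²−y'²−z²)/(2L)=-0.2403
  √(A²+B²)=0.4781;  θ1 = -0.9631+2.0973 ≈ 1.1343
φ2=120.0° → target in arm frame (-0.0582, 0.1179)
  e−x'=0.2582;  (l²−L²−(e−x')²−y'²−z²)/2L = -0.2108
  γ=atan2(-0.3925,0.2582)=-0.9889;  ψ=arccos(-0.4486)=2.0360;  θ2=γ+ψ≈1.0471
φ3=240.0° → target in arm frame (0.1312, -0.0085)
  A=0.0688, B=-0.3925, C=(l²−L²−A²−y'²−z²)/(2L)=0.1682
  γ=atan2(-0.3925,0.0688)=-1.3974;  ψ=arccos(0.4222)=1.1350;  θ3=γ+ψ≈-0.2624

θ₁ = 1.1343, θ₂ = 1.0471, θ₃ = -0.2624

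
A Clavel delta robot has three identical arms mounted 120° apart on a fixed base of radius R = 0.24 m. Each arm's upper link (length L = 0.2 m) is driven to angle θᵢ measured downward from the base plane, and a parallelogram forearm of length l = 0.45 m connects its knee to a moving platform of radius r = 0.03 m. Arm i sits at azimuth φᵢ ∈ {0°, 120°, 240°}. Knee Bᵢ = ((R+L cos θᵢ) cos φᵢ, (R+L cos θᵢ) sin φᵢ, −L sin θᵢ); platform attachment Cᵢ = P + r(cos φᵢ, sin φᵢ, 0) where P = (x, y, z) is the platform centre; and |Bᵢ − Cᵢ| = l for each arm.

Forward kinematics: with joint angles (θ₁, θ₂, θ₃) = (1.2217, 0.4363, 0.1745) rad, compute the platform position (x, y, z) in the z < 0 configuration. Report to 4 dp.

φ1=0.0°: virtual centre (0.2784, 0.0000, -0.1879), radius l
arm 2 at φ=120.0°: ρ2 = 0.3913;  S2 = (-0.1956, 0.3388, -0.0845)
S3 = (0.4070·cos240.0°, 0.4070·sin240.0°, -0.0347) = (-0.2035, -0.3524, -0.0347)
eliminate P² terms by subtracting sphere 1 from 2 and 3
linear system: -0.9481x+0.6777y = 0.0474−0.2068z; -0.9638x+-0.7049y = 0.0540−0.3064z
det = 1.3214;  x = -0.0530+0.2675z,  y = -0.0042+0.0690z
sphere 1 gives Az²+Bz+C=0 with A=1.0763, B=0.1980, C=-0.0573;  B²−4AC=0.2861;  roots -0.3405, 0.1565;  negative root z = -0.3405
x = -0.1440, y = -0.0277

(-0.1440, -0.0277, -0.3405)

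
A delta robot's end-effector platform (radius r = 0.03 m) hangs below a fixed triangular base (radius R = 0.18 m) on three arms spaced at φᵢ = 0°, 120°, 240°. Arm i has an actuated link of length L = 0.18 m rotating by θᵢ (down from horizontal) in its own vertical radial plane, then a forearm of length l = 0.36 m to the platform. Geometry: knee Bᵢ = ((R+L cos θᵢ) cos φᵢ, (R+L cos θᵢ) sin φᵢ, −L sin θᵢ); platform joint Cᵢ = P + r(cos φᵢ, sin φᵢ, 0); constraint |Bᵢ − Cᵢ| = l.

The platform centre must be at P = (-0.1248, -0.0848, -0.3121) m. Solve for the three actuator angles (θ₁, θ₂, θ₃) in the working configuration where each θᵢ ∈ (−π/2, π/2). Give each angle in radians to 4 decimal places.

arm 1 (φ=0.0°): x'=-0.1248, y'=-0.0848
  A cos θ + B sin θ = C:  0.2748·cos θ + -0.3121·sin θ = -0.2303
  γ=atan2(-0.3121,0.2748)=-0.8489;  ψ=arccos(-0.5539)=2.1578;  θ1=γ+ψ≈1.3089
arm 2 (φ=120.0°): x'=-0.0110, y'=0.1505
  A=0.1610, B=-0.3121, C=(l²−L²−A²−y'²−z²)/(2L)=-0.1355
  γ=atan2(-0.3121,0.1610)=-1.0944;  ψ=arccos(-0.3859)=1.9669;  θ2=γ+ψ≈0.8725
arm 3 (φ=240.0°): x'=0.1358, y'=-0.0657
  e−x'=0.0142;  (l²−L²−(e−x')²−y'²−z²)/2L = -0.0131
  √(A²+B²)=0.3124;  θ3 = -1.5255+1.6128 ≈ 0.0873

θ₁ = 1.3089, θ₂ = 0.8725, θ₃ = 0.0873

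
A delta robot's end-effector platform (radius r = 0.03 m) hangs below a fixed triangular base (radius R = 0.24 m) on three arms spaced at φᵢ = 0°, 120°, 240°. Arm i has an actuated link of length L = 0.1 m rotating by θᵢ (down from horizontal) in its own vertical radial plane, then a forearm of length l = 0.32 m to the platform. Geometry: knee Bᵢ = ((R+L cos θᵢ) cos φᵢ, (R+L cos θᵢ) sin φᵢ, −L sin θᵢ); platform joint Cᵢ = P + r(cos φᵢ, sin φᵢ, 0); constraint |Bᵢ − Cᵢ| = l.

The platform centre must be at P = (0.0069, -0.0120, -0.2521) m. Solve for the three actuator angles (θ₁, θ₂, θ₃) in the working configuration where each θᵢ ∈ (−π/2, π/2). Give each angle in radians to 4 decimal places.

θ₁ = 0.8732, θ₂ = 1.0469, θ₃ = 0.8728

rotate P by −φ1: (0.0069, -0.0120, -0.2521)
  e−x'=0.2031;  (l²−L²−(e−x')²−y'²−z²)/2L = -0.0627
  θ1 = atan2(B,A) + arccos(C/0.3237) = 0.8732
arm 2 (φ=120.0°): x'=-0.0138, y'=0.0000
  A=0.2238, B=-0.2521, C=(l²−L²−A²−y'²−z²)/(2L)=-0.1063
  √(A²+B²)=0.3371;  θ2 = -0.8447+1.8916 ≈ 1.0469
arm 3 (φ=240.0°): x'=0.0069, y'=0.0120
  A cos θ + B sin θ = C:  0.2031·cos θ + -0.2521·sin θ = -0.0627
  θ3 = atan2(B,A) + arccos(C/0.3237) = 0.8728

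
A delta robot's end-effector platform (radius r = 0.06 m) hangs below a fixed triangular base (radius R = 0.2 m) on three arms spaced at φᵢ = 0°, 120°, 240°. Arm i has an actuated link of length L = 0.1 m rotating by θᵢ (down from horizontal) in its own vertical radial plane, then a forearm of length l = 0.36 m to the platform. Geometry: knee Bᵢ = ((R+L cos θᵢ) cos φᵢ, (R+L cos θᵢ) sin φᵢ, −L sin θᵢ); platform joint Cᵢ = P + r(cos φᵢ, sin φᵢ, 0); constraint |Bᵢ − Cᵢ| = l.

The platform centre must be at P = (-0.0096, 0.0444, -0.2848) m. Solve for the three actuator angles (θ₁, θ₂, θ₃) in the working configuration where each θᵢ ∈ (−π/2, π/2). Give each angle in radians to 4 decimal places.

θ₁ = 0.2621, θ₂ = -0.1743, θ₃ = 0.4363

rotate P by −φ1: (-0.0096, 0.0444, -0.2848)
  A cos θ + B sin θ = C:  0.1496·cos θ + -0.2848·sin θ = 0.0707
  θ1 = atan2(B,A) + arccos(C/0.3217) = 0.2621
φ2=120.0° → target in arm frame (0.0433, -0.0139)
  A cos θ + B sin θ = C:  0.0967·cos θ + -0.2848·sin θ = 0.1447
  √(A²+B²)=0.3008;  θ2 = -1.2433+1.0690 ≈ -0.1743
arm 3 (φ=240.0°): x'=-0.0337, y'=-0.0305
  e−x'=0.1737;  (l²−L²−(e−x')²−y'²−z²)/2L = 0.0370
  γ=atan2(-0.2848,0.1737)=-1.0233;  ψ=arccos(0.1110)=1.4596;  θ3=γ+ψ≈0.4363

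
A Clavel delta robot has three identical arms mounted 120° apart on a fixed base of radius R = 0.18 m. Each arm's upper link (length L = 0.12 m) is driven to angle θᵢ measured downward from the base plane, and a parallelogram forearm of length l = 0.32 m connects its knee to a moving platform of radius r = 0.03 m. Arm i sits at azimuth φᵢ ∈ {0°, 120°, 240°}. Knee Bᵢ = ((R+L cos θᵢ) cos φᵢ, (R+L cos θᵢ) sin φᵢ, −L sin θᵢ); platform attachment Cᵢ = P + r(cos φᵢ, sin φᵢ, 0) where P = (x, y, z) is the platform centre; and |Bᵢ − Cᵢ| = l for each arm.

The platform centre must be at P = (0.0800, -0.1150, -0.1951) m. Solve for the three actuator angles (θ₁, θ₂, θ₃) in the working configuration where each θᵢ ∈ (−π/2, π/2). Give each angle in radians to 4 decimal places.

arm 1 (φ=0.0°): x'=0.0800, y'=-0.1150
  A cos θ + B sin θ = C:  0.0700·cos θ + -0.1951·sin θ = 0.1325
  √(A²+B²)=0.2073;  θ1 = -1.2263+0.8770 ≈ -0.3493
φ2=120.0° → target in arm frame (-0.1396, -0.0118)
  A=0.2896, B=-0.1951, C=(l²−L²−A²−y'²−z²)/(2L)=-0.1419
  γ=atan2(-0.1951,0.2896)=-0.5929;  ψ=arccos(-0.4065)=1.9894;  θ2=γ+ψ≈1.3966
arm 3 (φ=240.0°): x'=0.0596, y'=0.1268
  e−x'=0.0904;  (l²−L²−(e−x')²−y'²−z²)/2L = 0.1070
  √(A²+B²)=0.2150;  θ3 = -1.1369+1.0498 ≈ -0.0871

θ₁ = -0.3493, θ₂ = 1.3966, θ₃ = -0.0871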